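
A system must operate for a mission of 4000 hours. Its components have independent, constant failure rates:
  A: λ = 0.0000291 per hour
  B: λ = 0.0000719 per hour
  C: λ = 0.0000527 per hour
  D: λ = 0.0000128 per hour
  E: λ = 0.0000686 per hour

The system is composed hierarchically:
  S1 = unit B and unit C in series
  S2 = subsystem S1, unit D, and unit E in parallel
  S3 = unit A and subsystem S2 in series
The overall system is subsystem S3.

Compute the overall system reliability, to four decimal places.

0.8859

R(A) = exp(−0.0000291 × 4000) = 0.890119
R(B) = exp(−0.0000719 × 4000) = 0.750062
R(C) = exp(−0.0000527 × 4000) = 0.809936
R(D) = exp(−0.0000128 × 4000) = 0.950089
R(E) = exp(−0.0000686 × 4000) = 0.760028
Series (B and C): 0.750062 × 0.809936 = 0.607502
Parallel ([0.607502], D, and E): 1 − (1 − 0.607502)(1 − 0.950089)(1 − 0.760028) = 0.995299
Series (A and [0.995299]): 0.890119 × 0.995299 = 0.8859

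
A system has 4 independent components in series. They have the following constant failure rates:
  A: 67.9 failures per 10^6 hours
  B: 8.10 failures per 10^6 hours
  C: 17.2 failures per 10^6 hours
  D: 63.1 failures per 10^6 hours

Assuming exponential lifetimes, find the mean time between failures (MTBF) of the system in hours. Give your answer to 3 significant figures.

6400

Series of exponential components: λ_sys = Σ λ_i
λ_sys = 0.0000679 + 0.00000810 + 0.0000172 + 0.0000631 = 1.5630e-04 /h
MTBF = 1 / λ_sys = 6400 h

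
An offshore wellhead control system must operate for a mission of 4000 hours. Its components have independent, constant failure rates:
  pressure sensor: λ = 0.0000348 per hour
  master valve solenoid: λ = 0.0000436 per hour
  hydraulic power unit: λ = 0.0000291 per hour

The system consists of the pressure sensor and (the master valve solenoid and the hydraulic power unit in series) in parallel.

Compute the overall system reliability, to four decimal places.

0.9672

R(pressure sensor) = exp(−0.0000348 × 4000) = 0.870054
R(master valve solenoid) = exp(−0.0000436 × 4000) = 0.839961
R(hydraulic power unit) = exp(−0.0000291 × 4000) = 0.890119
Series (master valve solenoid and hydraulic power unit): 0.839961 × 0.890119 = 0.747665
Parallel (pressure sensor and [0.747665]): 1 − (1 − 0.870054)(1 − 0.747665) = 0.9672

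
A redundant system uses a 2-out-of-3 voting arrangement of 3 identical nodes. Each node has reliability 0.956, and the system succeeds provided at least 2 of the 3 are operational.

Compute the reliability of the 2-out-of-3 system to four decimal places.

0.9944

R = Σ_{i=2}^{3} C(3,i) p^i (1−p)^{3−i} with p = 0.956
C(3,2)·0.956^2·0.044^1 = 0.120640
C(3,3)·0.956^3·0.044^0 = 0.873723
Sum = 0.9944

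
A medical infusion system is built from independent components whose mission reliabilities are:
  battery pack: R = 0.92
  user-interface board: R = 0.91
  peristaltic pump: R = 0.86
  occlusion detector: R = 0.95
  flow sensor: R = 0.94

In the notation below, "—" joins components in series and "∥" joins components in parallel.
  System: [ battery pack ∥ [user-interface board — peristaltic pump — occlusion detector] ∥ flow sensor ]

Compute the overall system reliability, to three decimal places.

0.999

Series (user-interface board, peristaltic pump, and occlusion detector): 0.91000 × 0.86000 × 0.95000 = 0.74347
Parallel (battery pack, [0.74347], and flow sensor): 1 − (1 − 0.92000)(1 − 0.74347)(1 − 0.94000) = 0.999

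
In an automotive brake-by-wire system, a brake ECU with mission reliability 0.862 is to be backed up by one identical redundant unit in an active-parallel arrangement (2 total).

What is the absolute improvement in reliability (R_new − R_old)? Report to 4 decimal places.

R_before = 0.862
R_after = 1 − (1 − 0.862)^2 = 0.9810
ΔR = 0.9810 − 0.862 = 0.1190

0.1190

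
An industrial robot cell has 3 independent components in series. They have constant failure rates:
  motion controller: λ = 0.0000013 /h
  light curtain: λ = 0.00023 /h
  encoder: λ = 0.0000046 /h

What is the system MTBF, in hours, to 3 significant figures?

4240

Series of exponential components: λ_sys = Σ λ_i
λ_sys = 0.0000013 + 0.00023 + 0.0000046 = 2.3590e-04 /h
MTBF = 1 / λ_sys = 4240 h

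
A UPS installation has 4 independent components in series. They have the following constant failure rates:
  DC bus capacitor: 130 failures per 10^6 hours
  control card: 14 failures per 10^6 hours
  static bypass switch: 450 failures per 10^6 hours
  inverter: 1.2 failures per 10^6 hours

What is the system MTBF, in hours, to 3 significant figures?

1680

Series of exponential components: λ_sys = Σ λ_i
λ_sys = 0.00013 + 0.000014 + 0.00045 + 0.0000012 = 5.9520e-04 /h
MTBF = 1 / λ_sys = 1680 h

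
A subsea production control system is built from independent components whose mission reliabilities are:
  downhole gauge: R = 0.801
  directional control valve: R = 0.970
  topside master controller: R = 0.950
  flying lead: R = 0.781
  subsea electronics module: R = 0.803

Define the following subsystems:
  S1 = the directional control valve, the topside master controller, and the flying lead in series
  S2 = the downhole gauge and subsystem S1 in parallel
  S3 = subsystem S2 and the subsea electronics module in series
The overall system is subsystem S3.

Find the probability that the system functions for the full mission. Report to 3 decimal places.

Series (directional control valve, topside master controller, and flying lead): 0.97000 × 0.95000 × 0.78100 = 0.71969
Parallel (downhole gauge and [0.71969]): 1 − (1 − 0.80100)(1 − 0.71969) = 0.94422
Series ([0.94422] and subsea electronics module): 0.94422 × 0.80300 = 0.758

0.758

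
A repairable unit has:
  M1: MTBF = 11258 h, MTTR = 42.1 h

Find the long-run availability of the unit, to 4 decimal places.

0.9963

A(M1) = MTBF/(MTBF+MTTR) = 11258/(11258+42.1) = 0.9963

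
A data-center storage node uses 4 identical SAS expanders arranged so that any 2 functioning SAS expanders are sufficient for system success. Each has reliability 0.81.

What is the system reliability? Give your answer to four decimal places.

R = Σ_{i=2}^{4} C(4,i) p^i (1−p)^{4−i} with p = 0.81
C(4,2)·0.81^2·0.19^2 = 0.142111
C(4,3)·0.81^3·0.19^1 = 0.403895
C(4,4)·0.81^4·0.19^0 = 0.430467
Sum = 0.9765

0.9765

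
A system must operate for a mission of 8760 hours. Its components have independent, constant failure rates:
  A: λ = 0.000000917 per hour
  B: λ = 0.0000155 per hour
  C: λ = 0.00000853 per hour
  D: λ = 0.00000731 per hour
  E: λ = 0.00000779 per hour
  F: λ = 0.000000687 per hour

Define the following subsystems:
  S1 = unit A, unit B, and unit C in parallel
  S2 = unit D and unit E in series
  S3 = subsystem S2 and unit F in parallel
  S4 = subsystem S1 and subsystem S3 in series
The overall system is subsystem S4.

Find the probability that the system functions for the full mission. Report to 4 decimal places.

0.9992

R(A) = exp(−0.000000917 × 8760) = 0.991999
R(B) = exp(−0.0000155 × 8760) = 0.873035
R(C) = exp(−0.00000853 × 8760) = 0.928001
R(D) = exp(−0.00000731 × 8760) = 0.937972
R(E) = exp(−0.00000779 × 8760) = 0.934036
R(F) = exp(−0.000000687 × 8760) = 0.994000
Parallel (A, B, and C): 1 − (1 − 0.991999)(1 − 0.873035)(1 − 0.928001) = 0.999927
Series (D and E): 0.937972 × 0.934036 = 0.876100
Parallel ([0.876100] and F): 1 − (1 − 0.876100)(1 − 0.994000) = 0.999257
Series ([0.999927] and [0.999257]): 0.999927 × 0.999257 = 0.9992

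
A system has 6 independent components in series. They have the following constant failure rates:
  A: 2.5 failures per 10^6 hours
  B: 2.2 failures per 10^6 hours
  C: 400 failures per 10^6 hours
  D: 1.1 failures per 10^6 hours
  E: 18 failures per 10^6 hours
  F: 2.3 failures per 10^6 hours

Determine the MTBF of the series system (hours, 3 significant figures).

Series of exponential components: λ_sys = Σ λ_i
λ_sys = 0.0000025 + 0.0000022 + 0.00040 + 0.0000011 + 0.000018 + 0.0000023 = 4.2610e-04 /h
MTBF = 1 / λ_sys = 2350 h

2350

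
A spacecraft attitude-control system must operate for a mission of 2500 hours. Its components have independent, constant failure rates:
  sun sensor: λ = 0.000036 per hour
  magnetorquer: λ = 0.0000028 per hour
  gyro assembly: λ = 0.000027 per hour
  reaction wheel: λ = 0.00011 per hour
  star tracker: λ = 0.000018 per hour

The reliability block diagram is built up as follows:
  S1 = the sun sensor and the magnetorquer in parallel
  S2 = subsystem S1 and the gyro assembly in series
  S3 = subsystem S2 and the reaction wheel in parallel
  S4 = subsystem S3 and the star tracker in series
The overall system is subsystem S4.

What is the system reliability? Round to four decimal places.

0.9409

R(sun sensor) = exp(−0.000036 × 2500) = 0.913931
R(magnetorquer) = exp(−0.0000028 × 2500) = 0.993024
R(gyro assembly) = exp(−0.000027 × 2500) = 0.934728
R(reaction wheel) = exp(−0.00011 × 2500) = 0.759572
R(star tracker) = exp(−0.000018 × 2500) = 0.955997
Parallel (sun sensor and magnetorquer): 1 − (1 − 0.913931)(1 − 0.993024) = 0.999400
Series ([0.999400] and gyro assembly): 0.999400 × 0.934728 = 0.934167
Parallel ([0.934167] and reaction wheel): 1 − (1 − 0.934167)(1 − 0.759572) = 0.984172
Series ([0.984172] and star tracker): 0.984172 × 0.955997 = 0.9409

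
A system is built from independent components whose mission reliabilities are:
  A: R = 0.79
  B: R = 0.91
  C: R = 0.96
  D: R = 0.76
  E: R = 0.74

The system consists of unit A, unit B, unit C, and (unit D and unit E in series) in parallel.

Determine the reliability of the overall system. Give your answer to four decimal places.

0.9997

Series (D and E): 0.760000 × 0.740000 = 0.562400
Parallel (A, B, C, and [0.562400]): 1 − (1 − 0.790000)(1 − 0.910000)(1 − 0.960000)(1 − 0.562400) = 0.9997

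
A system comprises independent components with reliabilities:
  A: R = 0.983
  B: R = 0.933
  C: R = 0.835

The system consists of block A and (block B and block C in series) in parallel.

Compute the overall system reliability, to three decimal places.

Series (B and C): 0.93300 × 0.83500 = 0.77906
Parallel (A and [0.77906]): 1 − (1 − 0.98300)(1 − 0.77906) = 0.996

0.996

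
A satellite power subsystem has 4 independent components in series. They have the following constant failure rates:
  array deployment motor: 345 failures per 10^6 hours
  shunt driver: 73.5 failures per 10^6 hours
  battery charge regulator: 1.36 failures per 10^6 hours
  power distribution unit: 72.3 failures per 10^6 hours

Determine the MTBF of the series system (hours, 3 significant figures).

2030

Series of exponential components: λ_sys = Σ λ_i
λ_sys = 0.000345 + 0.0000735 + 0.00000136 + 0.0000723 = 4.9216e-04 /h
MTBF = 1 / λ_sys = 2030 h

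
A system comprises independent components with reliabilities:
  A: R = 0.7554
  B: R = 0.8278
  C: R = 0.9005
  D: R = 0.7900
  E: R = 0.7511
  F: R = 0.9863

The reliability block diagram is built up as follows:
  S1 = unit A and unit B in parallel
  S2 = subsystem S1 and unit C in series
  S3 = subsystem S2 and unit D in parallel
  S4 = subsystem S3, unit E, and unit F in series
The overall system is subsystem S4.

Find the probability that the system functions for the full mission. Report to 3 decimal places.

0.719

Parallel (A and B): 1 − (1 − 0.75540)(1 − 0.82780) = 0.95788
Series ([0.95788] and C): 0.95788 × 0.90050 = 0.86257
Parallel ([0.86257] and D): 1 − (1 − 0.86257)(1 − 0.79000) = 0.97114
Series ([0.97114], E, and F): 0.97114 × 0.75110 × 0.98630 = 0.719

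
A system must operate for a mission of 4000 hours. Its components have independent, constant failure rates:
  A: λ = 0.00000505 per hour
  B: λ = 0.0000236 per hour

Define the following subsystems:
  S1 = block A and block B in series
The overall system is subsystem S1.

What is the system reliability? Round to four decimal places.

0.8917

R(A) = exp(−0.00000505 × 4000) = 0.980003
R(B) = exp(−0.0000236 × 4000) = 0.909919
Series (A and B): 0.980003 × 0.909919 = 0.8917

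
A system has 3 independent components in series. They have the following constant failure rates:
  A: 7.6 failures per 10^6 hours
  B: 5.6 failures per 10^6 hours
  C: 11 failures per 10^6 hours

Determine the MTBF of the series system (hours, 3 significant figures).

Series of exponential components: λ_sys = Σ λ_i
λ_sys = 0.0000076 + 0.0000056 + 0.000011 = 2.4200e-05 /h
MTBF = 1 / λ_sys = 41300 h

41300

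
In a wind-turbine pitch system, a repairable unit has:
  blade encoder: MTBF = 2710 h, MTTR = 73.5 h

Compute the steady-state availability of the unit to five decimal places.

A(blade encoder) = MTBF/(MTBF+MTTR) = 2710/(2710+73.5) = 0.97359

0.97359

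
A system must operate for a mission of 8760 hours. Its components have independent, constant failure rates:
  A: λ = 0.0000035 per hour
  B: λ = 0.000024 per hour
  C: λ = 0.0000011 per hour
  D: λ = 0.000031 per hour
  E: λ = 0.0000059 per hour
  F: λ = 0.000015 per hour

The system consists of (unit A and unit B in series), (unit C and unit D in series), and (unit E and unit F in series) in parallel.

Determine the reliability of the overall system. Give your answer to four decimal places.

R(A) = exp(−0.0000035 × 8760) = 0.969805
R(B) = exp(−0.000024 × 8760) = 0.810390
R(C) = exp(−0.0000011 × 8760) = 0.990410
R(D) = exp(−0.000031 × 8760) = 0.762190
R(E) = exp(−0.0000059 × 8760) = 0.949629
R(F) = exp(−0.000015 × 8760) = 0.876867
Series (A and B): 0.969805 × 0.810390 = 0.785920
Series (C and D): 0.990410 × 0.762190 = 0.754881
Series (E and F): 0.949629 × 0.876867 = 0.832698
Parallel ([0.785920], [0.754881], and [0.832698]): 1 − (1 − 0.785920)(1 − 0.754881)(1 − 0.832698) = 0.9912

0.9912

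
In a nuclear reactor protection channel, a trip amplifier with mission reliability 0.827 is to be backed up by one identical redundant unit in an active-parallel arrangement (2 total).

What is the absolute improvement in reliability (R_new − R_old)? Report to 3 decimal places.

R_before = 0.827
R_after = 1 − (1 − 0.827)^2 = 0.970
ΔR = 0.970 − 0.827 = 0.143

0.143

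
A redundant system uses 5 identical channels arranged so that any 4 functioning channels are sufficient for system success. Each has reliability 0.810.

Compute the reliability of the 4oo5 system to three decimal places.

R = Σ_{i=4}^{5} C(5,i) p^i (1−p)^{5−i} with p = 0.810
C(5,4)·0.810^4·0.190^1 = 0.40894
C(5,5)·0.810^5·0.190^0 = 0.34868
Sum = 0.758

0.758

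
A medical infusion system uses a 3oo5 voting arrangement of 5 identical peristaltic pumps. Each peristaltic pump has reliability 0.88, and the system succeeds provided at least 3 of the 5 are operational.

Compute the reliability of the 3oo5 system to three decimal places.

0.986

R = Σ_{i=3}^{5} C(5,i) p^i (1−p)^{5−i} with p = 0.88
C(5,3)·0.88^3·0.12^2 = 0.09813
C(5,4)·0.88^4·0.12^1 = 0.35982
C(5,5)·0.88^5·0.12^0 = 0.52773
Sum = 0.986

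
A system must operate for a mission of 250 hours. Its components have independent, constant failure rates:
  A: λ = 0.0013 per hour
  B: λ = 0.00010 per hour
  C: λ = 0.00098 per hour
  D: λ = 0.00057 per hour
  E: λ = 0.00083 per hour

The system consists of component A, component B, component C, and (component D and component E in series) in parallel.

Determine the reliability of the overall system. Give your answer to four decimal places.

R(A) = exp(−0.0013 × 250) = 0.722527
R(B) = exp(−0.00010 × 250) = 0.975310
R(C) = exp(−0.00098 × 250) = 0.782705
R(D) = exp(−0.00057 × 250) = 0.867188
R(E) = exp(−0.00083 × 250) = 0.812613
Series (D and E): 0.867188 × 0.812613 = 0.704688
Parallel (A, B, C, and [0.704688]): 1 − (1 − 0.722527)(1 − 0.975310)(1 − 0.782705)(1 − 0.704688) = 0.9996

0.9996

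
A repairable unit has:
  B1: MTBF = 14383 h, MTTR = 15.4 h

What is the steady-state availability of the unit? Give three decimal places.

A(B1) = MTBF/(MTBF+MTTR) = 14383/(14383+15.4) = 0.999

0.999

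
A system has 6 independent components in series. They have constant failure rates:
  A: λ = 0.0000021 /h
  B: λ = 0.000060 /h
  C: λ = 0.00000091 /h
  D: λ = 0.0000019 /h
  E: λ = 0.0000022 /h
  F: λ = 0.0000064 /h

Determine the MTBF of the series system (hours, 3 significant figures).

Series of exponential components: λ_sys = Σ λ_i
λ_sys = 0.0000021 + 0.000060 + 0.00000091 + 0.0000019 + 0.0000022 + 0.0000064 = 7.3510e-05 /h
MTBF = 1 / λ_sys = 13600 h

13600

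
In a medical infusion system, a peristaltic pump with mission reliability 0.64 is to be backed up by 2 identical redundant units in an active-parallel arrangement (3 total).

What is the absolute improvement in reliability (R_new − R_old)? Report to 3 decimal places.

0.313

R_before = 0.64
R_after = 1 − (1 − 0.64)^3 = 0.953
ΔR = 0.953 − 0.64 = 0.313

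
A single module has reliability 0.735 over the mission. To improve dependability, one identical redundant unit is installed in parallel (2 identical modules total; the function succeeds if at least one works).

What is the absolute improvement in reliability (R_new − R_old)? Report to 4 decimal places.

0.1948

R_before = 0.735
R_after = 1 − (1 − 0.735)^2 = 0.9298
ΔR = 0.9298 − 0.735 = 0.1948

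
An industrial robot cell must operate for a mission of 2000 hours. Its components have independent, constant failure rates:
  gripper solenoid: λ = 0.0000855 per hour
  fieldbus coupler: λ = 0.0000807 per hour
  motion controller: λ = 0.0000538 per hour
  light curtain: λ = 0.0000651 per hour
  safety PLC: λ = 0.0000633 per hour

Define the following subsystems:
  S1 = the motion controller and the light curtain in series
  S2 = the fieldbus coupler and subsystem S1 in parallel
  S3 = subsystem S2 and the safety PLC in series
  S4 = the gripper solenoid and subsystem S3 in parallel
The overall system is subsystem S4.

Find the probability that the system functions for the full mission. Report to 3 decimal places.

R(gripper solenoid) = exp(−0.0000855 × 2000) = 0.84282
R(fieldbus coupler) = exp(−0.0000807 × 2000) = 0.85095
R(motion controller) = exp(−0.0000538 × 2000) = 0.89799
R(light curtain) = exp(−0.0000651 × 2000) = 0.87792
R(safety PLC) = exp(−0.0000633 × 2000) = 0.88109
Series (motion controller and light curtain): 0.89799 × 0.87792 = 0.78836
Parallel (fieldbus coupler and [0.78836]): 1 − (1 − 0.85095)(1 − 0.78836) = 0.96846
Series ([0.96846] and safety PLC): 0.96846 × 0.88109 = 0.85330
Parallel (gripper solenoid and [0.85330]): 1 − (1 − 0.84282)(1 − 0.85330) = 0.977

0.977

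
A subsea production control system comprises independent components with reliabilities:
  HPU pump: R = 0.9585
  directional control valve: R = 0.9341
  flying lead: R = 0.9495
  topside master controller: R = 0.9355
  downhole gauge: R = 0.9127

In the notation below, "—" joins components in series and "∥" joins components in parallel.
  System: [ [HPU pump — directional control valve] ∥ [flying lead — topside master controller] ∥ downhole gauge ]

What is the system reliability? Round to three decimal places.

0.999

Series (HPU pump and directional control valve): 0.95850 × 0.93410 = 0.89533
Series (flying lead and topside master controller): 0.94950 × 0.93550 = 0.88826
Parallel ([0.89533], [0.88826], and downhole gauge): 1 − (1 − 0.89533)(1 − 0.88826)(1 − 0.91270) = 0.999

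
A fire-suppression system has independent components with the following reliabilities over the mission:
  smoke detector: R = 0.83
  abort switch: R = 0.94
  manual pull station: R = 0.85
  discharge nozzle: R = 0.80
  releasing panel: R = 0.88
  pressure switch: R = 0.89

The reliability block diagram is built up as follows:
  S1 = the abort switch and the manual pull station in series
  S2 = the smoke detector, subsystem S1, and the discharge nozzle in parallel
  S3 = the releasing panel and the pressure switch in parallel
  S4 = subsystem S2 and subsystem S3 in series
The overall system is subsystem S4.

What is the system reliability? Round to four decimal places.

0.9801

Series (abort switch and manual pull station): 0.940000 × 0.850000 = 0.799000
Parallel (smoke detector, [0.799000], and discharge nozzle): 1 − (1 − 0.830000)(1 − 0.799000)(1 − 0.800000) = 0.993166
Parallel (releasing panel and pressure switch): 1 − (1 − 0.880000)(1 − 0.890000) = 0.986800
Series ([0.993166] and [0.986800]): 0.993166 × 0.986800 = 0.9801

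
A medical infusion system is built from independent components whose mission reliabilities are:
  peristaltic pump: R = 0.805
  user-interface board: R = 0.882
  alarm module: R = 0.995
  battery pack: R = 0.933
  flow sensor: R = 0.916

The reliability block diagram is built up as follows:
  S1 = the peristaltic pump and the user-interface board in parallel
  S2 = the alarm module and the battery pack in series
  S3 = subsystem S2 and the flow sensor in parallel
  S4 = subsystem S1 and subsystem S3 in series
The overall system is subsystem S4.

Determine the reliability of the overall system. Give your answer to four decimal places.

Parallel (peristaltic pump and user-interface board): 1 − (1 − 0.805000)(1 − 0.882000) = 0.976990
Series (alarm module and battery pack): 0.995000 × 0.933000 = 0.928335
Parallel ([0.928335] and flow sensor): 1 − (1 − 0.928335)(1 − 0.916000) = 0.993980
Series ([0.976990] and [0.993980]): 0.976990 × 0.993980 = 0.9711

0.9711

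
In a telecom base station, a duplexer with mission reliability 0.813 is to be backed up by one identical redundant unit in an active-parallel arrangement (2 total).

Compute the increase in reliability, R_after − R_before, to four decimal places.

R_before = 0.813
R_after = 1 − (1 − 0.813)^2 = 0.9650
ΔR = 0.9650 − 0.813 = 0.1520

0.1520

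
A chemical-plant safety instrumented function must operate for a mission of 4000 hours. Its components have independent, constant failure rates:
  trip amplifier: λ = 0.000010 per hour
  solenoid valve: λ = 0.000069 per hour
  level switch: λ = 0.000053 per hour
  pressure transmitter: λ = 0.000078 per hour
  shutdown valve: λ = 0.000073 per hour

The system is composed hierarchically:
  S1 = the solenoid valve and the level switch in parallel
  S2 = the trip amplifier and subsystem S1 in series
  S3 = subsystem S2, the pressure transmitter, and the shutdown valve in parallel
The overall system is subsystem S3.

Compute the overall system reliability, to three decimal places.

R(trip amplifier) = exp(−0.000010 × 4000) = 0.96079
R(solenoid valve) = exp(−0.000069 × 4000) = 0.75881
R(level switch) = exp(−0.000053 × 4000) = 0.80896
R(pressure transmitter) = exp(−0.000078 × 4000) = 0.73198
R(shutdown valve) = exp(−0.000073 × 4000) = 0.74677
Parallel (solenoid valve and level switch): 1 − (1 − 0.75881)(1 − 0.80896) = 0.95392
Series (trip amplifier and [0.95392]): 0.96079 × 0.95392 = 0.91652
Parallel ([0.91652], pressure transmitter, and shutdown valve): 1 − (1 − 0.91652)(1 − 0.73198)(1 − 0.74677) = 0.994

0.994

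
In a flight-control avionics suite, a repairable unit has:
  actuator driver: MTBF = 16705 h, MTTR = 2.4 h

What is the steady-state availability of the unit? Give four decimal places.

A(actuator driver) = MTBF/(MTBF+MTTR) = 16705/(16705+2.4) = 0.9999

0.9999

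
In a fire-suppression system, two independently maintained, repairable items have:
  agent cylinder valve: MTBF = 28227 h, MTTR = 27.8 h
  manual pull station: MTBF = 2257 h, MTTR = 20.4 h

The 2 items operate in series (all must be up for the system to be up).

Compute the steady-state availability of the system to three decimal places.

0.990

A(agent cylinder valve) = MTBF/(MTBF+MTTR) = 28227/(28227+27.8) = 0.999016
A(manual pull station) = MTBF/(MTBF+MTTR) = 2257/(2257+20.4) = 0.991042
Series availability: 0.999016 × 0.991042 = 0.990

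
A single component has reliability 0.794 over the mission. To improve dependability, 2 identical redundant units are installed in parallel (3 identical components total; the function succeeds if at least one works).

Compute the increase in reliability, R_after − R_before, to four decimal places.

0.1973

R_before = 0.794
R_after = 1 − (1 − 0.794)^3 = 0.9913
ΔR = 0.9913 − 0.794 = 0.1973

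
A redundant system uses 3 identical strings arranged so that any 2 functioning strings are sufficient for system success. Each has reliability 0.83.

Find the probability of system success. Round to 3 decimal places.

0.923

R = Σ_{i=2}^{3} C(3,i) p^i (1−p)^{3−i} with p = 0.83
C(3,2)·0.83^2·0.17^1 = 0.35134
C(3,3)·0.83^3·0.17^0 = 0.57179
Sum = 0.923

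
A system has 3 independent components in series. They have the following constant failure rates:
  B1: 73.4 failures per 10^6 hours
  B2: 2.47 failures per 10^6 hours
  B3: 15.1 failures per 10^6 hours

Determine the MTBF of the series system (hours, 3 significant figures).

Series of exponential components: λ_sys = Σ λ_i
λ_sys = 0.0000734 + 0.00000247 + 0.0000151 = 9.0970e-05 /h
MTBF = 1 / λ_sys = 11000 h

11000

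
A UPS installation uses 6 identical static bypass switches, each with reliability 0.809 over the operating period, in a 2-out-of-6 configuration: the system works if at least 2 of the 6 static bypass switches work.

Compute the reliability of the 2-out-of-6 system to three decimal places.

0.999

R = Σ_{i=2}^{6} C(6,i) p^i (1−p)^{6−i} with p = 0.809
C(6,2)·0.809^2·0.191^4 = 0.01307
C(6,3)·0.809^3·0.191^3 = 0.07379
C(6,4)·0.809^4·0.191^2 = 0.23440
C(6,5)·0.809^5·0.191^1 = 0.39712
C(6,6)·0.809^6·0.191^0 = 0.28034
Sum = 0.999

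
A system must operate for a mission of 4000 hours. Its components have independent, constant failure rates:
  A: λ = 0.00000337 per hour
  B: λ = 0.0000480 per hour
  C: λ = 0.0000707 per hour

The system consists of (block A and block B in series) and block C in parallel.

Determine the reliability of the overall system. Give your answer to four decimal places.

0.9542

R(A) = exp(−0.00000337 × 4000) = 0.986610
R(B) = exp(−0.0000480 × 4000) = 0.825307
R(C) = exp(−0.0000707 × 4000) = 0.753671
Series (A and B): 0.986610 × 0.825307 = 0.814256
Parallel ([0.814256] and C): 1 − (1 − 0.814256)(1 − 0.753671) = 0.9542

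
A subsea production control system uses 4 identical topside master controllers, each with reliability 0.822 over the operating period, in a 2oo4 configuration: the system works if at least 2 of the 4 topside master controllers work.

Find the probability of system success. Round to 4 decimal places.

0.9805

R = Σ_{i=2}^{4} C(4,i) p^i (1−p)^{4−i} with p = 0.822
C(4,2)·0.822^2·0.178^2 = 0.128450
C(4,3)·0.822^3·0.178^1 = 0.395454
C(4,4)·0.822^4·0.178^0 = 0.456549
Sum = 0.9805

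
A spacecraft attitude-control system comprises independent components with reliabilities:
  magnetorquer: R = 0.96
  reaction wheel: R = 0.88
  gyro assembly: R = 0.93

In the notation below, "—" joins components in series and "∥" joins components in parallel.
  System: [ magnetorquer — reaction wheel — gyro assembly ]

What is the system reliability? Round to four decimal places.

0.7857

Series (magnetorquer, reaction wheel, and gyro assembly): 0.960000 × 0.880000 × 0.930000 = 0.7857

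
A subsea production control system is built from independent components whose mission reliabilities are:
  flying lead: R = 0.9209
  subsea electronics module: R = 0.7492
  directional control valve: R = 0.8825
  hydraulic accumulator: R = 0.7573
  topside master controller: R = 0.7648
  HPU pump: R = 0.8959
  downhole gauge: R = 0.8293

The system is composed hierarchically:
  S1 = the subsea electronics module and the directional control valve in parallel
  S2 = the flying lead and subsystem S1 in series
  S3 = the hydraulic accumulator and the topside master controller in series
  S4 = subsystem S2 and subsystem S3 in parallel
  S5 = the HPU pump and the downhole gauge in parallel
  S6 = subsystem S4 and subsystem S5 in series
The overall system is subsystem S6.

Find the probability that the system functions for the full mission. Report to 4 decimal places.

0.9383

Parallel (subsea electronics module and directional control valve): 1 − (1 − 0.749200)(1 − 0.882500) = 0.970531
Series (flying lead and [0.970531]): 0.920900 × 0.970531 = 0.893762
Series (hydraulic accumulator and topside master controller): 0.757300 × 0.764800 = 0.579183
Parallel ([0.893762] and [0.579183]): 1 − (1 − 0.893762)(1 − 0.579183) = 0.955293
Parallel (HPU pump and downhole gauge): 1 − (1 − 0.895900)(1 − 0.829300) = 0.982230
Series ([0.955293] and [0.982230]): 0.955293 × 0.982230 = 0.9383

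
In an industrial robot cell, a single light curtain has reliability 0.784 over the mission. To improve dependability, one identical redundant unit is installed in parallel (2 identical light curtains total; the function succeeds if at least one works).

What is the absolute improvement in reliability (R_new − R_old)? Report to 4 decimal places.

R_before = 0.784
R_after = 1 − (1 − 0.784)^2 = 0.9533
ΔR = 0.9533 − 0.784 = 0.1693

0.1693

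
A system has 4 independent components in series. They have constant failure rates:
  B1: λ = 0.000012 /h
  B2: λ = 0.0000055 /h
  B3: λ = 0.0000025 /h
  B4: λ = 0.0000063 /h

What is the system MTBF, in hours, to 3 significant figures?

38000

Series of exponential components: λ_sys = Σ λ_i
λ_sys = 0.000012 + 0.0000055 + 0.0000025 + 0.0000063 = 2.6300e-05 /h
MTBF = 1 / λ_sys = 38000 h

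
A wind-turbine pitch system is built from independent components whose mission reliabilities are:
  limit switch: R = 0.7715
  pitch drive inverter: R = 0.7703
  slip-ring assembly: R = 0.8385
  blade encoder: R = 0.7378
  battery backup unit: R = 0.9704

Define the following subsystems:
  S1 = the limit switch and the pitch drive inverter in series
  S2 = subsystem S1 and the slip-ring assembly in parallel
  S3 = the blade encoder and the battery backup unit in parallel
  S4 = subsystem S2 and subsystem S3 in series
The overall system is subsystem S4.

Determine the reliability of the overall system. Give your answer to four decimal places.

0.9272

Series (limit switch and pitch drive inverter): 0.771500 × 0.770300 = 0.594286
Parallel ([0.594286] and slip-ring assembly): 1 − (1 − 0.594286)(1 − 0.838500) = 0.934477
Parallel (blade encoder and battery backup unit): 1 − (1 − 0.737800)(1 − 0.970400) = 0.992239
Series ([0.934477] and [0.992239]): 0.934477 × 0.992239 = 0.9272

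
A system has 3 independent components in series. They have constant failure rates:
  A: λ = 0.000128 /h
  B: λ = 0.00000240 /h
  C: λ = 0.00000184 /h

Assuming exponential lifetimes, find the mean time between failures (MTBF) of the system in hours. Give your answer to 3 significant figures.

7560

Series of exponential components: λ_sys = Σ λ_i
λ_sys = 0.000128 + 0.00000240 + 0.00000184 = 1.3224e-04 /h
MTBF = 1 / λ_sys = 7560 h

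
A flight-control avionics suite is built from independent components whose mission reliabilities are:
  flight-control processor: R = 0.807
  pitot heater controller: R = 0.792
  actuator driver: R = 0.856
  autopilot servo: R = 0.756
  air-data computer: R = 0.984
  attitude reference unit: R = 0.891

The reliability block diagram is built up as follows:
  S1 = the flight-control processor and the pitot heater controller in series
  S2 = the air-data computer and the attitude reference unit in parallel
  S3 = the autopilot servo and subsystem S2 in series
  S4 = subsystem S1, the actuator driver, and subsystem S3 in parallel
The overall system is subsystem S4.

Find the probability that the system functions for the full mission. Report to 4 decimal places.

Series (flight-control processor and pitot heater controller): 0.807000 × 0.792000 = 0.639144
Parallel (air-data computer and attitude reference unit): 1 − (1 − 0.984000)(1 − 0.891000) = 0.998256
Series (autopilot servo and [0.998256]): 0.756000 × 0.998256 = 0.754682
Parallel ([0.639144], actuator driver, and [0.754682]): 1 − (1 − 0.639144)(1 − 0.856000)(1 − 0.754682) = 0.9873

0.9873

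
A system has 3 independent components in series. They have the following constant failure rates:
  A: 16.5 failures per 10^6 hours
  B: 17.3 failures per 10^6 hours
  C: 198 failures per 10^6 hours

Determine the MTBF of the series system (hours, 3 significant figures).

4310

Series of exponential components: λ_sys = Σ λ_i
λ_sys = 0.0000165 + 0.0000173 + 0.000198 = 2.3180e-04 /h
MTBF = 1 / λ_sys = 4310 h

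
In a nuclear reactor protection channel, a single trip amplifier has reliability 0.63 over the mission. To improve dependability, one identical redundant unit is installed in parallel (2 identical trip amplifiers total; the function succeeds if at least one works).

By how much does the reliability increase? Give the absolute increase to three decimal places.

0.233

R_before = 0.63
R_after = 1 − (1 − 0.63)^2 = 0.863
ΔR = 0.863 − 0.63 = 0.233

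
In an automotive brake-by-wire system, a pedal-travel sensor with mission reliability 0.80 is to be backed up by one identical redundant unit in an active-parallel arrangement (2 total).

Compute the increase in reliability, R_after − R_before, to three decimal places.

0.160

R_before = 0.80
R_after = 1 − (1 − 0.80)^2 = 0.960
ΔR = 0.960 − 0.80 = 0.160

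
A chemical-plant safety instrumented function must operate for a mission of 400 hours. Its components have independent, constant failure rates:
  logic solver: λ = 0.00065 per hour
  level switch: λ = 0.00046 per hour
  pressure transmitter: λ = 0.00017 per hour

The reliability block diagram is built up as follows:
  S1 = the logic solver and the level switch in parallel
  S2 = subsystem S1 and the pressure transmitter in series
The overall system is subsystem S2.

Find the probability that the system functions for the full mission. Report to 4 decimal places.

0.8983

R(logic solver) = exp(−0.00065 × 400) = 0.771052
R(level switch) = exp(−0.00046 × 400) = 0.831936
R(pressure transmitter) = exp(−0.00017 × 400) = 0.934260
Parallel (logic solver and level switch): 1 − (1 − 0.771052)(1 − 0.831936) = 0.961522
Series ([0.961522] and pressure transmitter): 0.961522 × 0.934260 = 0.8983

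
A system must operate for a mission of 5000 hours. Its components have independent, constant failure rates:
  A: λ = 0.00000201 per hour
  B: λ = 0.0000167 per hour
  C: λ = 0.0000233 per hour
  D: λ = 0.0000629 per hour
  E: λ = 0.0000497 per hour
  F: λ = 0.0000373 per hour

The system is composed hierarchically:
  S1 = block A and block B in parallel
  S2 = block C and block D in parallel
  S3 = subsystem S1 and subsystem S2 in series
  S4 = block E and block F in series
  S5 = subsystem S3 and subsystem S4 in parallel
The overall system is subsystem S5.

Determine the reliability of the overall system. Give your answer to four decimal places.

0.9893

R(A) = exp(−0.00000201 × 5000) = 0.990000
R(B) = exp(−0.0000167 × 5000) = 0.919891
R(C) = exp(−0.0000233 × 5000) = 0.890030
R(D) = exp(−0.0000629 × 5000) = 0.730154
R(E) = exp(−0.0000497 × 5000) = 0.779970
R(F) = exp(−0.0000373 × 5000) = 0.829859
Parallel (A and B): 1 − (1 − 0.990000)(1 − 0.919891) = 0.999199
Parallel (C and D): 1 − (1 − 0.890030)(1 − 0.730154) = 0.970325
Series ([0.999199] and [0.970325]): 0.999199 × 0.970325 = 0.969548
Series (E and F): 0.779970 × 0.829859 = 0.647265
Parallel ([0.969548] and [0.647265]): 1 − (1 − 0.969548)(1 − 0.647265) = 0.9893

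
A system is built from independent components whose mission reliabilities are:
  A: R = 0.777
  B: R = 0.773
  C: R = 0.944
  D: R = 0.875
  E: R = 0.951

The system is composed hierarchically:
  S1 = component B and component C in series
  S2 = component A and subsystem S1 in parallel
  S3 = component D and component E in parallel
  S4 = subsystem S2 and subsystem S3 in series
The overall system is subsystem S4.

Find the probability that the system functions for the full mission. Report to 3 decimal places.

0.934

Series (B and C): 0.77300 × 0.94400 = 0.72971
Parallel (A and [0.72971]): 1 − (1 − 0.77700)(1 − 0.72971) = 0.93973
Parallel (D and E): 1 − (1 − 0.87500)(1 − 0.95100) = 0.99388
Series ([0.93973] and [0.99388]): 0.93973 × 0.99388 = 0.934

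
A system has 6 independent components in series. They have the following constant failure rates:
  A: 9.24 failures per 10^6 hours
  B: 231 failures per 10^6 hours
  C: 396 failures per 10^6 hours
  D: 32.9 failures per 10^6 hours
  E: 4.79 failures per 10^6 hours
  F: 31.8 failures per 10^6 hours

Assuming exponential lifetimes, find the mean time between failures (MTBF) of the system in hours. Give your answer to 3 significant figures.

Series of exponential components: λ_sys = Σ λ_i
λ_sys = 0.00000924 + 0.000231 + 0.000396 + 0.0000329 + 0.00000479 + 0.0000318 = 7.0573e-04 /h
MTBF = 1 / λ_sys = 1420 h

1420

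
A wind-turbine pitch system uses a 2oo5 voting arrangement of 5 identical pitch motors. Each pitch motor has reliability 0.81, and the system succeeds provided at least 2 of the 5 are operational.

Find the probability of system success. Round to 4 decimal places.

0.9945

R = Σ_{i=2}^{5} C(5,i) p^i (1−p)^{5−i} with p = 0.81
C(5,2)·0.81^2·0.19^3 = 0.045002
C(5,3)·0.81^3·0.19^2 = 0.191850
C(5,4)·0.81^4·0.19^1 = 0.408944
C(5,5)·0.81^5·0.19^0 = 0.348678
Sum = 0.9945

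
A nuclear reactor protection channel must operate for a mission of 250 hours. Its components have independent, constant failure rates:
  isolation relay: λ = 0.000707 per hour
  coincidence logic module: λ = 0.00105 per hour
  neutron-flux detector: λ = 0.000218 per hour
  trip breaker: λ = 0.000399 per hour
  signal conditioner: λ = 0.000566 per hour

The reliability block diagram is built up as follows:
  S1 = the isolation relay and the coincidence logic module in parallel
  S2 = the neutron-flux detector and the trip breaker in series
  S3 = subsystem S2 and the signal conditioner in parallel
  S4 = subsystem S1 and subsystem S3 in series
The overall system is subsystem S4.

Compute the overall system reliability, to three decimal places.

0.944

R(isolation relay) = exp(−0.000707 × 250) = 0.83799
R(coincidence logic module) = exp(−0.00105 × 250) = 0.76913
R(neutron-flux detector) = exp(−0.000218 × 250) = 0.94696
R(trip breaker) = exp(−0.000399 × 250) = 0.90506
R(signal conditioner) = exp(−0.000566 × 250) = 0.86806
Parallel (isolation relay and coincidence logic module): 1 − (1 − 0.83799)(1 − 0.76913) = 0.96260
Series (neutron-flux detector and trip breaker): 0.94696 × 0.90506 = 0.85706
Parallel ([0.85706] and signal conditioner): 1 − (1 − 0.85706)(1 − 0.86806) = 0.98114
Series ([0.96260] and [0.98114]): 0.96260 × 0.98114 = 0.944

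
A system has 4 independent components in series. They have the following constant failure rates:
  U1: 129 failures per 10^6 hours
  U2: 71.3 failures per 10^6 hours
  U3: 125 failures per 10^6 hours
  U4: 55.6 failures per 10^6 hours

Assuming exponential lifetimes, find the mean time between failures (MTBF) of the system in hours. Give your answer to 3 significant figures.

Series of exponential components: λ_sys = Σ λ_i
λ_sys = 0.000129 + 0.0000713 + 0.000125 + 0.0000556 = 3.8090e-04 /h
MTBF = 1 / λ_sys = 2630 h

2630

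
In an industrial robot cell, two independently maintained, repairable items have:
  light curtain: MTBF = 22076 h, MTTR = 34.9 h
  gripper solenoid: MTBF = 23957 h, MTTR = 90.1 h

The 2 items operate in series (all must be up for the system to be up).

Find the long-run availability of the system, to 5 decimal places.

A(light curtain) = MTBF/(MTBF+MTTR) = 22076/(22076+34.9) = 0.998422
A(gripper solenoid) = MTBF/(MTBF+MTTR) = 23957/(23957+90.1) = 0.996253
Series availability: 0.998422 × 0.996253 = 0.99468

0.99468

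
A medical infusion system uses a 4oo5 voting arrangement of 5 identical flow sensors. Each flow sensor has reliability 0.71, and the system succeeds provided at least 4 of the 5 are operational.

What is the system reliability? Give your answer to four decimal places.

R = Σ_{i=4}^{5} C(5,i) p^i (1−p)^{5−i} with p = 0.71
C(5,4)·0.71^4·0.29^1 = 0.368469
C(5,5)·0.71^5·0.29^0 = 0.180423
Sum = 0.5489

0.5489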